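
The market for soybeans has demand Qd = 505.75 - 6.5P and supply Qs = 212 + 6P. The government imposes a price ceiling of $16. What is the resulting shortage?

Shortage = 93.75

Equilibrium price would be P* = 23.5, so the ceiling at 16 binds.
At P = 16: Qd = 505.75 − 6.5(16) = 401.75, Qs = 212 + 6(16) = 308.
Shortage = 401.75 − 308 = 93.75.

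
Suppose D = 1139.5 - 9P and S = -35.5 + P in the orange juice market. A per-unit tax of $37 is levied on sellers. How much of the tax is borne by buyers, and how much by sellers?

Buyers bear $3.7, sellers bear $33.3

Pre-tax equilibrium: P* = 117.5, Q* = 82.
Tax on sellers shifts supply to S = -35.5 + 1(P − 37) = -72.5 + P.
1139.5 - 9P = -72.5 + P gives buyer price Pb = 121.2; sellers receive Ps = 121.2 − 37 = 84.2.
New quantity: Q = 1139.5 − 9(121.2) = 48.7.
Buyer burden = 121.2 − 117.5 = 3.7; seller burden = 117.5 − 84.2 = 33.3.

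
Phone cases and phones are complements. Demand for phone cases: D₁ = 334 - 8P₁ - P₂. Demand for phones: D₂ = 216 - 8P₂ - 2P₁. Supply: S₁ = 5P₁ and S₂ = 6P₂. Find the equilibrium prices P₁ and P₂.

Market 1: 334 - 8P₁ - P₂ = 5P₁ → 13P₁ + P₂ = 334.
Market 2: 14P₂ + 2P₁ = 216.
Eliminating P₂: 14×(1) − 1×(2) gives 180P₁ = 4460, so P₁ = 223/9.
Back-substitute into (2): P₂ = (216 − 2×223/9) / 14 = 107/9.

P₁ = 223/9, P₂ = 107/9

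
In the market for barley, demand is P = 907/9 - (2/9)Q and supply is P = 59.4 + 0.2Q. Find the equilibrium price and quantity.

P* = 79, Q* = 98

Set the two price expressions equal: 907/9 - (2/9)Q = 59.4 + 0.2Q.
1862/45 = (19/45)Q, so Q* = 98.
P* = 907/9 − (2/9)(98) = 79.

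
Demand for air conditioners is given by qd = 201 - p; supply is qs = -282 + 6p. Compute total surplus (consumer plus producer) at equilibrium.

Equilibrium: 201 - p = -282 + 6p gives p* = 69, q* = 132.
Demand choke price: p = 201; supply starts at p = 47.
CS = ½(201 − 69)(132) = 8712; PS = ½(69 − 47)(132) = 1452.

Total surplus = 10164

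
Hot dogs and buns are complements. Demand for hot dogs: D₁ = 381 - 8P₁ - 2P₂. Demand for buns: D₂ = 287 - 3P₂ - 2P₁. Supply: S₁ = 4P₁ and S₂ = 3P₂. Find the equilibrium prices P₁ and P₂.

P₁ = 428/17, P₂ = 1341/34

Market 1: 381 - 8P₁ - 2P₂ = 4P₁ → 12P₁ + 2P₂ = 381.
Market 2: 6P₂ + 2P₁ = 287.
Eliminating P₂: 6×(1) − 2×(2) gives 68P₁ = 1712, so P₁ = 428/17.
Back-substitute into (2): P₂ = (287 − 2×428/17) / 6 = 1341/34.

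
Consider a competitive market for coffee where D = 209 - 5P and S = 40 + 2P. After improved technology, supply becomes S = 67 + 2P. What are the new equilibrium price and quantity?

P' = 142/7, Q' = 753/7

Original equilibrium: P* = 169/7, Q* = 618/7.
New equilibrium: 209 - 5P = 67 + 2P, so 142 = 7P and P' = 142/7; Q' = 209 − 5(142/7) = 753/7.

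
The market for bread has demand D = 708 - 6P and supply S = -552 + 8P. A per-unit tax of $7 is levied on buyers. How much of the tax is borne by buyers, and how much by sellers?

Buyers bear $4, sellers bear $3

Pre-tax equilibrium: P* = 90, Q* = 168.
Tax on buyers shifts demand to D = 708 − 6(P + 7) = 666 - 6P.
666 - 6P = -552 + 8P gives seller price Ps = 87; buyers pay Pb = 87 + 7 = 94.
New quantity: Q = 708 − 6(94) = 144.
Buyer burden = 94 − 90 = 4; seller burden = 90 − 87 = 3.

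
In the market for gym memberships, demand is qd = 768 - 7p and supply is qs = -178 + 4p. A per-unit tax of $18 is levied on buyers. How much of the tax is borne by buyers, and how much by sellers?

Pre-tax equilibrium: p* = 86, q* = 166.
Tax on buyers shifts demand to qd = 768 − 7(p + 18) = 642 - 7p.
642 - 7p = -178 + 4p gives seller price ps = 820/11; buyers pay pb = 820/11 + 18 = 1018/11.
New quantity: q = 768 − 7(1018/11) = 1322/11.
Buyer burden = 1018/11 − 86 = 72/11; seller burden = 86 − 820/11 = 126/11.

Buyers bear 72/11, sellers bear 126/11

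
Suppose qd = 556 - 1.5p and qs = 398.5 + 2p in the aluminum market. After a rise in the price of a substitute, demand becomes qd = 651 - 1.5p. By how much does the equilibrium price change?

Δp = 190/7

Original equilibrium: p* = 45, q* = 488.5.
New equilibrium: 651 - 1.5p = 398.5 + 2p, so 252.5 = 3.5p and p' = 505/7; q' = 651 − 1.5(505/7) = 7599/14.
Change in price: 505/7 − 45 = 190/7.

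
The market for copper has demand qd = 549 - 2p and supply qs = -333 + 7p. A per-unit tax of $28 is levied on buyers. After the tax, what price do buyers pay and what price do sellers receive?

Buyers pay 1078/9, sellers receive 826/9

Pre-tax equilibrium: p* = 98, q* = 353.
Tax on buyers shifts demand to qd = 549 − 2(p + 28) = 493 - 2p.
493 - 2p = -333 + 7p gives seller price ps = 826/9; buyers pay pb = 826/9 + 28 = 1078/9.
New quantity: q = 549 − 2(1078/9) = 2785/9.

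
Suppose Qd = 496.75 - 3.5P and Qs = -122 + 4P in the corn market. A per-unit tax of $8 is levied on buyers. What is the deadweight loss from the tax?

Pre-tax equilibrium: P* = 82.5, Q* = 208.
Tax on buyers shifts demand to Qd = 496.75 − 3.5(P + 8) = 468.75 - 3.5P.
468.75 - 3.5P = -122 + 4P gives seller price Ps = 2363/30; buyers pay Pb = 2363/30 + 8 = 2603/30.
New quantity: Q = 496.75 − 3.5(2603/30) = 2896/15.
DWL = ½ × 8 × (208 − 2896/15) = 896/15.

Deadweight loss = 896/15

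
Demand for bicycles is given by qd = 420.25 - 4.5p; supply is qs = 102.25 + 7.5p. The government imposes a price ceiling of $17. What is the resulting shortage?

Shortage = 114

Equilibrium price would be p* = 26.5, so the ceiling at 17 binds.
At p = 17: qd = 420.25 − 4.5(17) = 343.75, qs = 102.25 + 7.5(17) = 229.75.
Shortage = 343.75 − 229.75 = 114.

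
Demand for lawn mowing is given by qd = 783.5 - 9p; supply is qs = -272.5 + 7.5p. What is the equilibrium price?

p* = 64

Set qd = qs: 783.5 - 9p = -272.5 + 7.5p.
1056 = 16.5p, so p* = 64.
q* = 783.5 − 9(64) = 207.5.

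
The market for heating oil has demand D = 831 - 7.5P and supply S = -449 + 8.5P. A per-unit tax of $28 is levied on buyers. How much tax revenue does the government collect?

Tax revenue = 3344.25

Pre-tax equilibrium: P* = 80, Q* = 231.
Tax on buyers shifts demand to D = 831 − 7.5(P + 28) = 621 - 7.5P.
621 - 7.5P = -449 + 8.5P gives seller price Ps = 66.875; buyers pay Pb = 66.875 + 28 = 94.875.
New quantity: Q = 831 − 7.5(94.875) = 119.4375.
Revenue = 28 × 119.4375 = 3344.25.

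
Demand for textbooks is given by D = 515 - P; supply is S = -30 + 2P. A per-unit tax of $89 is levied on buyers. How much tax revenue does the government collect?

Tax revenue = 24386

Pre-tax equilibrium: P* = 545/3, Q* = 1000/3.
Tax on buyers shifts demand to D = 515 − 1(P + 89) = 426 - P.
426 - P = -30 + 2P gives seller price Ps = 152; buyers pay Pb = 152 + 89 = 241.
New quantity: Q = 515 − 1(241) = 274.
Revenue = 89 × 274 = 24386.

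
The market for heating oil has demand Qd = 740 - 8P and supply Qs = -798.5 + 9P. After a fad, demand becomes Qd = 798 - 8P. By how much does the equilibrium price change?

Original equilibrium: P* = 90.5, Q* = 16.
New equilibrium: 798 - 8P = -798.5 + 9P, so 1596.5 = 17P and P' = 3193/34; Q' = 798 − 8(3193/34) = 794/17.
Change in price: 3193/34 − 90.5 = 58/17.

ΔP = 58/17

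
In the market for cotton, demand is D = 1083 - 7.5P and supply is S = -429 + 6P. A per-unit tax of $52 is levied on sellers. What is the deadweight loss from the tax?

Deadweight loss = 13520/3

Pre-tax equilibrium: P* = 112, Q* = 243.
Tax on sellers shifts supply to S = -429 + 6(P − 52) = -741 + 6P.
1083 - 7.5P = -741 + 6P gives buyer price Pb = 1216/9; sellers receive Ps = 1216/9 − 52 = 748/9.
New quantity: Q = 1083 − 7.5(1216/9) = 209/3.
DWL = ½ × 52 × (243 − 209/3) = 13520/3.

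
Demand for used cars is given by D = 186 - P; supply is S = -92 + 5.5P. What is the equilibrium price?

P* = 556/13

Set D = S: 186 - P = -92 + 5.5P.
278 = 6.5P, so P* = 556/13.
Q* = 186 − 1(556/13) = 1862/13.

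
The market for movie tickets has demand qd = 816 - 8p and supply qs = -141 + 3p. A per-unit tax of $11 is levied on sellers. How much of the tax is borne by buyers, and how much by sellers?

Buyers bear $3, sellers bear $8

Pre-tax equilibrium: p* = 87, q* = 120.
Tax on sellers shifts supply to qs = -141 + 3(p − 11) = -174 + 3p.
816 - 8p = -174 + 3p gives buyer price pb = 90; sellers receive ps = 90 − 11 = 79.
New quantity: q = 816 − 8(90) = 96.
Buyer burden = 90 − 87 = 3; seller burden = 87 − 79 = 8.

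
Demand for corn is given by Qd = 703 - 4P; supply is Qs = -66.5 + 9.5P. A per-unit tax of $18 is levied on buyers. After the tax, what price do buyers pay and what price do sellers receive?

Buyers pay 209/3, sellers receive 155/3

Pre-tax equilibrium: P* = 57, Q* = 475.
Tax on buyers shifts demand to Qd = 703 − 4(P + 18) = 631 - 4P.
631 - 4P = -66.5 + 9.5P gives seller price Ps = 155/3; buyers pay Pb = 155/3 + 18 = 209/3.
New quantity: Q = 703 − 4(209/3) = 1273/3.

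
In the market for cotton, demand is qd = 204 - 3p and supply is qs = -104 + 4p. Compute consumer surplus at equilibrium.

Equilibrium: 204 - 3p = -104 + 4p gives p* = 44, q* = 72.
Demand choke price (qd = 0): p = 68.
CS = ½(68 − 44)(72) = 864.

Consumer surplus = 864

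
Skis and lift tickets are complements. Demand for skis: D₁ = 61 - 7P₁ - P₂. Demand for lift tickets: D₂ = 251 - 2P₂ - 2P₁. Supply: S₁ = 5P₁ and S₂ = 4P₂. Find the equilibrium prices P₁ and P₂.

Market 1: 61 - 7P₁ - P₂ = 5P₁ → 12P₁ + P₂ = 61.
Market 2: 6P₂ + 2P₁ = 251.
Eliminating P₂: 6×(1) − 1×(2) gives 70P₁ = 115, so P₁ = 23/14.
Back-substitute into (2): P₂ = (251 − 2×23/14) / 6 = 289/7.

P₁ = 23/14, P₂ = 289/7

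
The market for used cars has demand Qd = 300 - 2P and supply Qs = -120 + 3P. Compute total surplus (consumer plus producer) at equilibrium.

Total surplus = 7260

Equilibrium: 300 - 2P = -120 + 3P gives P* = 84, Q* = 132.
Demand choke price: P = 150; supply starts at P = 40.
CS = ½(150 − 84)(132) = 4356; PS = ½(84 − 40)(132) = 2904.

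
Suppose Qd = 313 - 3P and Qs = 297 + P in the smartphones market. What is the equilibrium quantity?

Set Qd = Qs: 313 - 3P = 297 + P.
16 = 4P, so P* = 4.
Q* = 313 − 3(4) = 301.

Q* = 301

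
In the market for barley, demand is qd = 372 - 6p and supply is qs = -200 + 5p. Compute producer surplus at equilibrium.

Equilibrium: 372 - 6p = -200 + 5p gives p* = 52, q* = 60.
Supply starts at p = 40 (where qs = 0).
PS = ½(52 − 40)(60) = 360.

Producer surplus = 360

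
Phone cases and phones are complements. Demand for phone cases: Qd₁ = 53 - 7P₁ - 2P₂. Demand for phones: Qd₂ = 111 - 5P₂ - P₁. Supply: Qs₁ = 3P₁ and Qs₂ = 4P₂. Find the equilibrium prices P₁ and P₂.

Market 1: 53 - 7P₁ - 2P₂ = 3P₁ → 10P₁ + 2P₂ = 53.
Market 2: 9P₂ + P₁ = 111.
Eliminating P₂: 9×(1) − 2×(2) gives 88P₁ = 255, so P₁ = 255/88.
Back-substitute into (2): P₂ = (111 − 1×255/88) / 9 = 1057/88.

P₁ = 255/88, P₂ = 1057/88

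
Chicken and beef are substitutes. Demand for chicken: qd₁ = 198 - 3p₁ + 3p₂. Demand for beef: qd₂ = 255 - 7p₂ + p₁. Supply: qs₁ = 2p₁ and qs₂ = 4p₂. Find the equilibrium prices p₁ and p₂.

Market 1: 198 - 3p₁ + 3p₂ = 2p₁ → 5p₁ - 3p₂ = 198.
Market 2: 11p₂ - p₁ = 255.
Eliminating p₂: 11×(1) + 3×(2) gives 52p₁ = 2943, so p₁ = 2943/52.
Back-substitute into (2): p₂ = (255 + 1×2943/52) / 11 = 1473/52.

p₁ = 2943/52, p₂ = 1473/52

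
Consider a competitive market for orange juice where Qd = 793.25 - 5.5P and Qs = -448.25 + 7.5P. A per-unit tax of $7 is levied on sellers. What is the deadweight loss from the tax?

Pre-tax equilibrium: P* = 95.5, Q* = 268.
Tax on sellers shifts supply to Qs = -448.25 + 7.5(P − 7) = -500.75 + 7.5P.
793.25 - 5.5P = -500.75 + 7.5P gives buyer price Pb = 1294/13; sellers receive Ps = 1294/13 − 7 = 1203/13.
New quantity: Q = 793.25 − 5.5(1294/13) = 12781/52.
DWL = ½ × 7 × (268 − 12781/52) = 8085/104.

Deadweight loss = 8085/104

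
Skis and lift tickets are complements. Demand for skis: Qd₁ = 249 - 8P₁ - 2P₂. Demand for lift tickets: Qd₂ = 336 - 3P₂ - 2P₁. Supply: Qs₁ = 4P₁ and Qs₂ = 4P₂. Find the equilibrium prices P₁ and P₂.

Market 1: 249 - 8P₁ - 2P₂ = 4P₁ → 12P₁ + 2P₂ = 249.
Market 2: 7P₂ + 2P₁ = 336.
Eliminating P₂: 7×(1) − 2×(2) gives 80P₁ = 1071, so P₁ = 13.3875.
Back-substitute into (2): P₂ = (336 − 2×13.3875) / 7 = 44.175.

P₁ = 13.3875, P₂ = 44.175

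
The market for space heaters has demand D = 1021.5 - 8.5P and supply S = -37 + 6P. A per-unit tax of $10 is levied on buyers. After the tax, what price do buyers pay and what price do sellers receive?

Buyers pay 2237/29, sellers receive 1947/29

Pre-tax equilibrium: P* = 73, Q* = 401.
Tax on buyers shifts demand to D = 1021.5 − 8.5(P + 10) = 936.5 - 8.5P.
936.5 - 8.5P = -37 + 6P gives seller price Ps = 1947/29; buyers pay Pb = 1947/29 + 10 = 2237/29.
New quantity: Q = 1021.5 − 8.5(2237/29) = 10609/29.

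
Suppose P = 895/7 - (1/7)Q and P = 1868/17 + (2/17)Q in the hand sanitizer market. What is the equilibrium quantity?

Q* = 69

Set the two price expressions equal: 895/7 - (1/7)Q = 1868/17 + (2/17)Q.
2139/119 = (31/119)Q, so Q* = 69.
P* = 895/7 − (1/7)(69) = 118.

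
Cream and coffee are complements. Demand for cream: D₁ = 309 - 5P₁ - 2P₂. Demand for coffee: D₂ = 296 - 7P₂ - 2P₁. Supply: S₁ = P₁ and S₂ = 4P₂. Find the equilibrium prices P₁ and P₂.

P₁ = 2807/62, P₂ = 579/31

Market 1: 309 - 5P₁ - 2P₂ = P₁ → 6P₁ + 2P₂ = 309.
Market 2: 11P₂ + 2P₁ = 296.
Eliminating P₂: 11×(1) − 2×(2) gives 62P₁ = 2807, so P₁ = 2807/62.
Back-substitute into (2): P₂ = (296 − 2×2807/62) / 11 = 579/31.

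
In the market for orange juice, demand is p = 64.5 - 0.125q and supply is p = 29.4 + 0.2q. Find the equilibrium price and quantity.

Set the two price expressions equal: 64.5 - 0.125q = 29.4 + 0.2q.
35.1 = 0.325q, so q* = 108.
p* = 64.5 − (0.125)(108) = 51.

p* = 51, q* = 108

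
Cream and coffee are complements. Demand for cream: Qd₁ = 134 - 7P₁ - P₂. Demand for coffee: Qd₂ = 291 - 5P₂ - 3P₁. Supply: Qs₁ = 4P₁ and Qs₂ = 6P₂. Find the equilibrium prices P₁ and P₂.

P₁ = 1183/118, P₂ = 2799/118

Market 1: 134 - 7P₁ - P₂ = 4P₁ → 11P₁ + P₂ = 134.
Market 2: 11P₂ + 3P₁ = 291.
Eliminating P₂: 11×(1) − 1×(2) gives 118P₁ = 1183, so P₁ = 1183/118.
Back-substitute into (2): P₂ = (291 − 3×1183/118) / 11 = 2799/118.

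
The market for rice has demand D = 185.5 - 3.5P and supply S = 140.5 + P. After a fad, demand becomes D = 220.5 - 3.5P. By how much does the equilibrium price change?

ΔP = 70/9

Original equilibrium: P* = 10, Q* = 150.5.
New equilibrium: 220.5 - 3.5P = 140.5 + P, so 80 = 4.5P and P' = 160/9; Q' = 220.5 − 3.5(160/9) = 2849/18.
Change in price: 160/9 − 10 = 70/9.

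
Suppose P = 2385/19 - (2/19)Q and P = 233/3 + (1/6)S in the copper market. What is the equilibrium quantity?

Set the two price expressions equal: 2385/19 - (2/19)Q = 233/3 + (1/6)Q.
2728/57 = (31/114)Q, so Q* = 176.
P* = 2385/19 − (2/19)(176) = 107.

Q* = 176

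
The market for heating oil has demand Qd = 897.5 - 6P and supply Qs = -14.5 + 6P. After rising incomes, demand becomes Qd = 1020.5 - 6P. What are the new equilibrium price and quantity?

P' = 86.25, Q' = 503

Original equilibrium: P* = 76, Q* = 441.5.
New equilibrium: 1020.5 - 6P = -14.5 + 6P, so 1035 = 12P and P' = 86.25; Q' = 1020.5 − 6(86.25) = 503.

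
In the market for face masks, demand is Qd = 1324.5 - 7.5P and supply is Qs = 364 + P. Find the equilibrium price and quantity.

P* = 113, Q* = 477

Set Qd = Qs: 1324.5 - 7.5P = 364 + P.
960.5 = 8.5P, so P* = 113.
Q* = 1324.5 − 7.5(113) = 477.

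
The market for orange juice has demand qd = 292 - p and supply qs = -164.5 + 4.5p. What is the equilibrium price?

p* = 83

Set qd = qs: 292 - p = -164.5 + 4.5p.
456.5 = 5.5p, so p* = 83.
q* = 292 − 1(83) = 209.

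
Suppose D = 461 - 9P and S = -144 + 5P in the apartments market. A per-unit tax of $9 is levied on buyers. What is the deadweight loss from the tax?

Deadweight loss = 3645/28

Pre-tax equilibrium: P* = 605/14, Q* = 1009/14.
Tax on buyers shifts demand to D = 461 − 9(P + 9) = 380 - 9P.
380 - 9P = -144 + 5P gives seller price Ps = 262/7; buyers pay Pb = 262/7 + 9 = 325/7.
New quantity: Q = 461 − 9(325/7) = 302/7.
DWL = ½ × 9 × (1009/14 − 302/7) = 3645/28.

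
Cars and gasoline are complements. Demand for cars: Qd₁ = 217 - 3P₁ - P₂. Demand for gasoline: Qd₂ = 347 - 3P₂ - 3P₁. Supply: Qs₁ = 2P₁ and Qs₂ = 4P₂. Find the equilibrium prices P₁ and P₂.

Market 1: 217 - 3P₁ - P₂ = 2P₁ → 5P₁ + P₂ = 217.
Market 2: 7P₂ + 3P₁ = 347.
Eliminating P₂: 7×(1) − 1×(2) gives 32P₁ = 1172, so P₁ = 36.625.
Back-substitute into (2): P₂ = (347 − 3×36.625) / 7 = 33.875.

P₁ = 36.625, P₂ = 33.875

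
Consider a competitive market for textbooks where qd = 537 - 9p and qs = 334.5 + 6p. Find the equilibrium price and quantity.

p* = 13.5, q* = 415.5

Set qd = qs: 537 - 9p = 334.5 + 6p.
202.5 = 15p, so p* = 13.5.
q* = 537 − 9(13.5) = 415.5.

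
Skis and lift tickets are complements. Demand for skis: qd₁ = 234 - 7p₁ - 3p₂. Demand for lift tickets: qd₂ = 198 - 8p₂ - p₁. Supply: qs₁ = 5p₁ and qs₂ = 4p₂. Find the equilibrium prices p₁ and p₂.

Market 1: 234 - 7p₁ - 3p₂ = 5p₁ → 12p₁ + 3p₂ = 234.
Market 2: 12p₂ + p₁ = 198.
Eliminating p₂: 12×(1) − 3×(2) gives 141p₁ = 2214, so p₁ = 738/47.
Back-substitute into (2): p₂ = (198 − 1×738/47) / 12 = 714/47.

p₁ = 738/47, p₂ = 714/47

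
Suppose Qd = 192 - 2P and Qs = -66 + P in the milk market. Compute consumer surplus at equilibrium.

Equilibrium: 192 - 2P = -66 + P gives P* = 86, Q* = 20.
Demand choke price (Qd = 0): P = 96.
CS = ½(96 − 86)(20) = 100.

Consumer surplus = 100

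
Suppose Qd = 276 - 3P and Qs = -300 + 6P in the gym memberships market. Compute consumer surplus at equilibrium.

Consumer surplus = 1176

Equilibrium: 276 - 3P = -300 + 6P gives P* = 64, Q* = 84.
Demand choke price (Qd = 0): P = 92.
CS = ½(92 − 64)(84) = 1176.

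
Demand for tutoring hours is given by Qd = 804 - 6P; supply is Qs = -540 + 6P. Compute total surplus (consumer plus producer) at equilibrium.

Total surplus = 2904

Equilibrium: 804 - 6P = -540 + 6P gives P* = 112, Q* = 132.
Demand choke price: P = 134; supply starts at P = 90.
CS = ½(134 − 112)(132) = 1452; PS = ½(112 − 90)(132) = 1452.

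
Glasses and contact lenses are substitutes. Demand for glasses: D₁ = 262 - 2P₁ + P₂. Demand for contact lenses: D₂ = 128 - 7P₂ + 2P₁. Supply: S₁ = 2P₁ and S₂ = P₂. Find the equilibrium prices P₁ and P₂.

P₁ = 1112/15, P₂ = 518/15

Market 1: 262 - 2P₁ + P₂ = 2P₁ → 4P₁ - P₂ = 262.
Market 2: 8P₂ - 2P₁ = 128.
Eliminating P₂: 8×(1) + 1×(2) gives 30P₁ = 2224, so P₁ = 1112/15.
Back-substitute into (2): P₂ = (128 + 2×1112/15) / 8 = 518/15.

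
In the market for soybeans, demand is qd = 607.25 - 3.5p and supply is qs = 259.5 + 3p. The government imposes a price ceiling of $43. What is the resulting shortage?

Shortage = 68.25

Equilibrium price would be p* = 53.5, so the ceiling at 43 binds.
At p = 43: qd = 607.25 − 3.5(43) = 456.75, qs = 259.5 + 3(43) = 388.5.
Shortage = 456.75 − 388.5 = 68.25.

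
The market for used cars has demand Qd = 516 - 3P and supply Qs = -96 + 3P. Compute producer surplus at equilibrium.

Producer surplus = 7350

Equilibrium: 516 - 3P = -96 + 3P gives P* = 102, Q* = 210.
Supply starts at P = 32 (where Qs = 0).
PS = ½(102 − 32)(210) = 7350.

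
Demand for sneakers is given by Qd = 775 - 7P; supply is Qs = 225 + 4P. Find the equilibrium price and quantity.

Set Qd = Qs: 775 - 7P = 225 + 4P.
550 = 11P, so P* = 50.
Q* = 775 − 7(50) = 425.

P* = 50, Q* = 425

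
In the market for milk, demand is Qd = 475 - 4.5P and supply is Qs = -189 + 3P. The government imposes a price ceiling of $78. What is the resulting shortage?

Equilibrium price would be P* = 1328/15, so the ceiling at 78 binds.
At P = 78: Qd = 475 − 4.5(78) = 124, Qs = -189 + 3(78) = 45.
Shortage = 124 − 45 = 79.

Shortage = 79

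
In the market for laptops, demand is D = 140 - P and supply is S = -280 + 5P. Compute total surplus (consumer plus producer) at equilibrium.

Equilibrium: 140 - P = -280 + 5P gives P* = 70, Q* = 70.
Demand choke price: P = 140; supply starts at P = 56.
CS = ½(140 − 70)(70) = 2450; PS = ½(70 − 56)(70) = 490.

Total surplus = 2940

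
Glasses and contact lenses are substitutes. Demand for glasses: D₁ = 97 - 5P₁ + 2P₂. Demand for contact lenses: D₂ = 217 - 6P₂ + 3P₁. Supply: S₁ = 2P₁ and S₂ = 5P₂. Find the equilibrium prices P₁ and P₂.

Market 1: 97 - 5P₁ + 2P₂ = 2P₁ → 7P₁ - 2P₂ = 97.
Market 2: 11P₂ - 3P₁ = 217.
Eliminating P₂: 11×(1) + 2×(2) gives 71P₁ = 1501, so P₁ = 1501/71.
Back-substitute into (2): P₂ = (217 + 3×1501/71) / 11 = 1810/71.

P₁ = 1501/71, P₂ = 1810/71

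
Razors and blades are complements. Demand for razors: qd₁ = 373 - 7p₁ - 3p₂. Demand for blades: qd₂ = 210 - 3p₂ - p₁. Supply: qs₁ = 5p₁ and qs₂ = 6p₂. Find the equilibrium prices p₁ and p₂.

p₁ = 909/35, p₂ = 2147/105

Market 1: 373 - 7p₁ - 3p₂ = 5p₁ → 12p₁ + 3p₂ = 373.
Market 2: 9p₂ + p₁ = 210.
Eliminating p₂: 9×(1) − 3×(2) gives 105p₁ = 2727, so p₁ = 909/35.
Back-substitute into (2): p₂ = (210 − 1×909/35) / 9 = 2147/105.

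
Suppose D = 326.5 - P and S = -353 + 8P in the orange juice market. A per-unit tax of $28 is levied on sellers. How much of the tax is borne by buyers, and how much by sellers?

Buyers bear 224/9, sellers bear 28/9

Pre-tax equilibrium: P* = 75.5, Q* = 251.
Tax on sellers shifts supply to S = -353 + 8(P − 28) = -577 + 8P.
326.5 - P = -577 + 8P gives buyer price Pb = 1807/18; sellers receive Ps = 1807/18 − 28 = 1303/18.
New quantity: Q = 326.5 − 1(1807/18) = 2035/9.
Buyer burden = 1807/18 − 75.5 = 224/9; seller burden = 75.5 − 1303/18 = 28/9.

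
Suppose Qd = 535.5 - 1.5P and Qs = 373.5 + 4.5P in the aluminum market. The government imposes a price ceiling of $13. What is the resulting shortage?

Equilibrium price would be P* = 27, so the ceiling at 13 binds.
At P = 13: Qd = 535.5 − 1.5(13) = 516, Qs = 373.5 + 4.5(13) = 432.
Shortage = 516 − 432 = 84.

Shortage = 84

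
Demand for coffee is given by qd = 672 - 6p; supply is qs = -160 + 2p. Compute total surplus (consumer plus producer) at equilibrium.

Total surplus = 768

Equilibrium: 672 - 6p = -160 + 2p gives p* = 104, q* = 48.
Demand choke price: p = 112; supply starts at p = 80.
CS = ½(112 − 104)(48) = 192; PS = ½(104 − 80)(48) = 576.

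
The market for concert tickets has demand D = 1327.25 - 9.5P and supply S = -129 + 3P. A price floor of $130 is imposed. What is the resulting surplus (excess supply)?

Surplus = 168.75

Equilibrium price would be P* = 116.5, so the floor at 130 binds.
At P = 130: D = 92.25, S = 261.
Surplus = 261 − 92.25 = 168.75.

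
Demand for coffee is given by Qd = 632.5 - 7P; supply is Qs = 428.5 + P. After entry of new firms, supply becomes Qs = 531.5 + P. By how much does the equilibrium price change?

ΔP = -12.875

Original equilibrium: P* = 25.5, Q* = 454.
New equilibrium: 632.5 - 7P = 531.5 + P, so 101 = 8P and P' = 12.625; Q' = 632.5 − 7(12.625) = 544.125.
Change in price: 12.625 − 25.5 = -12.875.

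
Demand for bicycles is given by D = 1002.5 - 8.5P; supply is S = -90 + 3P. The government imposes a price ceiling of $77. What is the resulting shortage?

Shortage = 207

Equilibrium price would be P* = 95, so the ceiling at 77 binds.
At P = 77: D = 1002.5 − 8.5(77) = 348, S = -90 + 3(77) = 141.
Shortage = 348 − 141 = 207.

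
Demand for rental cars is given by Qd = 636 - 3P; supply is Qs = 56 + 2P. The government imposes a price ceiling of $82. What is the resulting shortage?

Shortage = 170

Equilibrium price would be P* = 116, so the ceiling at 82 binds.
At P = 82: Qd = 636 − 3(82) = 390, Qs = 56 + 2(82) = 220.
Shortage = 390 − 220 = 170.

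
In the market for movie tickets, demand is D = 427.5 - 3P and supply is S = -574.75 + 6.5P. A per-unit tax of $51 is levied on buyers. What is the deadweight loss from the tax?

Deadweight loss = 101439/38

Pre-tax equilibrium: P* = 105.5, Q* = 111.
Tax on buyers shifts demand to D = 427.5 − 3(P + 51) = 274.5 - 3P.
274.5 - 3P = -574.75 + 6.5P gives seller price Ps = 3397/38; buyers pay Pb = 3397/38 + 51 = 5335/38.
New quantity: Q = 427.5 − 3(5335/38) = 120/19.
DWL = ½ × 51 × (111 − 120/19) = 101439/38.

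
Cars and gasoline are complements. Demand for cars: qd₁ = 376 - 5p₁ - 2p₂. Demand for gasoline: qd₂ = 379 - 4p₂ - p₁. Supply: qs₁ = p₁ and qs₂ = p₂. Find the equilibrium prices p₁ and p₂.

p₁ = 561/14, p₂ = 949/14

Market 1: 376 - 5p₁ - 2p₂ = p₁ → 6p₁ + 2p₂ = 376.
Market 2: 5p₂ + p₁ = 379.
Eliminating p₂: 5×(1) − 2×(2) gives 28p₁ = 1122, so p₁ = 561/14.
Back-substitute into (2): p₂ = (379 − 1×561/14) / 5 = 949/14.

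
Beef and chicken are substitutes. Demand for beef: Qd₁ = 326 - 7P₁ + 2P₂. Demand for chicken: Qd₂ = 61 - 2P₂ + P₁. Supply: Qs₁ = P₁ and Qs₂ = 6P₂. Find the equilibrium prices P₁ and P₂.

P₁ = 1365/31, P₂ = 407/31

Market 1: 326 - 7P₁ + 2P₂ = P₁ → 8P₁ - 2P₂ = 326.
Market 2: 8P₂ - P₁ = 61.
Eliminating P₂: 8×(1) + 2×(2) gives 62P₁ = 2730, so P₁ = 1365/31.
Back-substitute into (2): P₂ = (61 + 1×1365/31) / 8 = 407/31.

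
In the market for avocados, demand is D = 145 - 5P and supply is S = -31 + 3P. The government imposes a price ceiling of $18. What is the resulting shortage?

Equilibrium price would be P* = 22, so the ceiling at 18 binds.
At P = 18: D = 145 − 5(18) = 55, S = -31 + 3(18) = 23.
Shortage = 55 − 23 = 32.

Shortage = 32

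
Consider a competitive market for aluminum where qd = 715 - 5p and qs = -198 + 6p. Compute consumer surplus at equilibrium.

Equilibrium: 715 - 5p = -198 + 6p gives p* = 83, q* = 300.
Demand choke price (qd = 0): p = 143.
CS = ½(143 − 83)(300) = 9000.

Consumer surplus = 9000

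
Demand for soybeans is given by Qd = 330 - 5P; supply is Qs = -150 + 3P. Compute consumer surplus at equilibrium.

Equilibrium: 330 - 5P = -150 + 3P gives P* = 60, Q* = 30.
Demand choke price (Qd = 0): P = 66.
CS = ½(66 − 60)(30) = 90.

Consumer surplus = 90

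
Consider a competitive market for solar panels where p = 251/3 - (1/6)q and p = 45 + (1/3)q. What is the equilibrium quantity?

Set the two price expressions equal: 251/3 - (1/6)q = 45 + (1/3)q.
116/3 = 0.5q, so q* = 232/3.
p* = 251/3 − (1/6)(232/3) = 637/9.

q* = 232/3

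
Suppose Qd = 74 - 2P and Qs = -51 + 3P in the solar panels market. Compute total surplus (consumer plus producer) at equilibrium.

Total surplus = 240

Equilibrium: 74 - 2P = -51 + 3P gives P* = 25, Q* = 24.
Demand choke price: P = 37; supply starts at P = 17.
CS = ½(37 − 25)(24) = 144; PS = ½(25 − 17)(24) = 96.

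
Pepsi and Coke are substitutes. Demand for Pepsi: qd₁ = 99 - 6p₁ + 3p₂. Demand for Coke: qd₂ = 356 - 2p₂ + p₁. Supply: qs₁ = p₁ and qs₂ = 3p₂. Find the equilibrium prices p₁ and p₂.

p₁ = 48.84375, p₂ = 80.96875

Market 1: 99 - 6p₁ + 3p₂ = p₁ → 7p₁ - 3p₂ = 99.
Market 2: 5p₂ - p₁ = 356.
Eliminating p₂: 5×(1) + 3×(2) gives 32p₁ = 1563, so p₁ = 48.84375.
Back-substitute into (2): p₂ = (356 + 1×48.84375) / 5 = 80.96875.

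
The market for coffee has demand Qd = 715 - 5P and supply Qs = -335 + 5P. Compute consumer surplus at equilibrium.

Consumer surplus = 3610

Equilibrium: 715 - 5P = -335 + 5P gives P* = 105, Q* = 190.
Demand choke price (Qd = 0): P = 143.
CS = ½(143 − 105)(190) = 3610.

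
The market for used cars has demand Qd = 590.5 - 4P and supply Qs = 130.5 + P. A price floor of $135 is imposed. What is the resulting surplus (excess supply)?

Equilibrium price would be P* = 92, so the floor at 135 binds.
At P = 135: Qd = 50.5, Qs = 265.5.
Surplus = 265.5 − 50.5 = 215.

Surplus = 215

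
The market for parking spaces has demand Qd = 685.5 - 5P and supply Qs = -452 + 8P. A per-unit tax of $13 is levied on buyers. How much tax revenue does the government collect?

Tax revenue = 2704

Pre-tax equilibrium: P* = 87.5, Q* = 248.
Tax on buyers shifts demand to Qd = 685.5 − 5(P + 13) = 620.5 - 5P.
620.5 - 5P = -452 + 8P gives seller price Ps = 82.5; buyers pay Pb = 82.5 + 13 = 95.5.
New quantity: Q = 685.5 − 5(95.5) = 208.
Revenue = 13 × 208 = 2704.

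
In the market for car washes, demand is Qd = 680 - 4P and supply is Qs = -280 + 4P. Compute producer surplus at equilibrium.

Equilibrium: 680 - 4P = -280 + 4P gives P* = 120, Q* = 200.
Supply starts at P = 70 (where Qs = 0).
PS = ½(120 − 70)(200) = 5000.

Producer surplus = 5000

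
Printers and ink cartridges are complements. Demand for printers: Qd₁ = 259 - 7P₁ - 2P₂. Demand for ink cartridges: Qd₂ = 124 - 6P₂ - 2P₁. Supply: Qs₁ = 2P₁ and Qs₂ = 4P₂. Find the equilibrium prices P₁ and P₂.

P₁ = 1171/43, P₂ = 299/43

Market 1: 259 - 7P₁ - 2P₂ = 2P₁ → 9P₁ + 2P₂ = 259.
Market 2: 10P₂ + 2P₁ = 124.
Eliminating P₂: 10×(1) − 2×(2) gives 86P₁ = 2342, so P₁ = 1171/43.
Back-substitute into (2): P₂ = (124 − 2×1171/43) / 10 = 299/43.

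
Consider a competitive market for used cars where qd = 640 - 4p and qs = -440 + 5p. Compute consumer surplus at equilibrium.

Equilibrium: 640 - 4p = -440 + 5p gives p* = 120, q* = 160.
Demand choke price (qd = 0): p = 160.
CS = ½(160 − 120)(160) = 3200.

Consumer surplus = 3200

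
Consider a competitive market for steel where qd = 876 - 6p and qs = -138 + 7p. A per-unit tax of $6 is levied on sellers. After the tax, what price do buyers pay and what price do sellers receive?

Buyers pay 1056/13, sellers receive 978/13

Pre-tax equilibrium: p* = 78, q* = 408.
Tax on sellers shifts supply to qs = -138 + 7(p − 6) = -180 + 7p.
876 - 6p = -180 + 7p gives buyer price pb = 1056/13; sellers receive ps = 1056/13 − 6 = 978/13.
New quantity: q = 876 − 6(1056/13) = 5052/13.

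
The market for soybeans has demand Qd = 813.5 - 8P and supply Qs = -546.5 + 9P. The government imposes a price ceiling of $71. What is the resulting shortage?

Shortage = 153

Equilibrium price would be P* = 80, so the ceiling at 71 binds.
At P = 71: Qd = 813.5 − 8(71) = 245.5, Qs = -546.5 + 9(71) = 92.5.
Shortage = 245.5 − 92.5 = 153.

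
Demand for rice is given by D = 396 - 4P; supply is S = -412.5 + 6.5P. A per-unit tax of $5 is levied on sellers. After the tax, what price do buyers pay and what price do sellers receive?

Pre-tax equilibrium: P* = 77, Q* = 88.
Tax on sellers shifts supply to S = -412.5 + 6.5(P − 5) = -445 + 6.5P.
396 - 4P = -445 + 6.5P gives buyer price Pb = 1682/21; sellers receive Ps = 1682/21 − 5 = 1577/21.
New quantity: Q = 396 − 4(1682/21) = 1588/21.

Buyers pay 1682/21, sellers receive 1577/21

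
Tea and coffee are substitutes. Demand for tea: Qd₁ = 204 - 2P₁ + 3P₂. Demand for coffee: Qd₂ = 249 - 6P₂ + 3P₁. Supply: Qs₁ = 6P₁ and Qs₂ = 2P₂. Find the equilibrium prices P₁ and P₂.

P₁ = 2379/55, P₂ = 2604/55

Market 1: 204 - 2P₁ + 3P₂ = 6P₁ → 8P₁ - 3P₂ = 204.
Market 2: 8P₂ - 3P₁ = 249.
Eliminating P₂: 8×(1) + 3×(2) gives 55P₁ = 2379, so P₁ = 2379/55.
Back-substitute into (2): P₂ = (249 + 3×2379/55) / 8 = 2604/55.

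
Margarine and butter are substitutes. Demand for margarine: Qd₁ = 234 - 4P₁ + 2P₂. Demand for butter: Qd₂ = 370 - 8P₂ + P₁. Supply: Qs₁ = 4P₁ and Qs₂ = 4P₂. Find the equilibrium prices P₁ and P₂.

P₁ = 1774/47, P₂ = 1597/47

Market 1: 234 - 4P₁ + 2P₂ = 4P₁ → 8P₁ - 2P₂ = 234.
Market 2: 12P₂ - P₁ = 370.
Eliminating P₂: 12×(1) + 2×(2) gives 94P₁ = 3548, so P₁ = 1774/47.
Back-substitute into (2): P₂ = (370 + 1×1774/47) / 12 = 1597/47.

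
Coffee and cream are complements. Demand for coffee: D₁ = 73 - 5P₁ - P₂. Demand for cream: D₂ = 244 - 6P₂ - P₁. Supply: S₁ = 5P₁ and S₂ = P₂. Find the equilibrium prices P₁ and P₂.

P₁ = 89/23, P₂ = 789/23

Market 1: 73 - 5P₁ - P₂ = 5P₁ → 10P₁ + P₂ = 73.
Market 2: 7P₂ + P₁ = 244.
Eliminating P₂: 7×(1) − 1×(2) gives 69P₁ = 267, so P₁ = 89/23.
Back-substitute into (2): P₂ = (244 − 1×89/23) / 7 = 789/23.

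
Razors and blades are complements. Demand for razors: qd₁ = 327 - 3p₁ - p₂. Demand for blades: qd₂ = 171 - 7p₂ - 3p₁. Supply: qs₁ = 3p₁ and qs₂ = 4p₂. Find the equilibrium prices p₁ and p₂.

Market 1: 327 - 3p₁ - p₂ = 3p₁ → 6p₁ + p₂ = 327.
Market 2: 11p₂ + 3p₁ = 171.
Eliminating p₂: 11×(1) − 1×(2) gives 63p₁ = 3426, so p₁ = 1142/21.
Back-substitute into (2): p₂ = (171 − 3×1142/21) / 11 = 5/7.

p₁ = 1142/21, p₂ = 5/7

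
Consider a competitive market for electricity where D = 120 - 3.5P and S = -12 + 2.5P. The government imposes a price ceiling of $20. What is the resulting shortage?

Shortage = 12

Equilibrium price would be P* = 22, so the ceiling at 20 binds.
At P = 20: D = 120 − 3.5(20) = 50, S = -12 + 2.5(20) = 38.
Shortage = 50 − 38 = 12.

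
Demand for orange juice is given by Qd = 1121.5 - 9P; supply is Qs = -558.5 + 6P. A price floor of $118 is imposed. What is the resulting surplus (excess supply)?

Surplus = 90

Equilibrium price would be P* = 112, so the floor at 118 binds.
At P = 118: Qd = 59.5, Qs = 149.5.
Surplus = 149.5 − 59.5 = 90.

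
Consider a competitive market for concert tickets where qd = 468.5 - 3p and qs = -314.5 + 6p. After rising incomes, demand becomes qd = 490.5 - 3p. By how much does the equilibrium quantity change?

Δq = 44/3

Original equilibrium: p* = 87, q* = 207.5.
New equilibrium: 490.5 - 3p = -314.5 + 6p, so 805 = 9p and p' = 805/9; q' = 490.5 − 3(805/9) = 1333/6.
Change in quantity: 1333/6 − 207.5 = 44/3.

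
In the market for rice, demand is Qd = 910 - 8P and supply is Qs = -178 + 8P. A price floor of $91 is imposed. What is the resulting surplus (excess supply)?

Equilibrium price would be P* = 68, so the floor at 91 binds.
At P = 91: Qd = 182, Qs = 550.
Surplus = 550 − 182 = 368.

Surplus = 368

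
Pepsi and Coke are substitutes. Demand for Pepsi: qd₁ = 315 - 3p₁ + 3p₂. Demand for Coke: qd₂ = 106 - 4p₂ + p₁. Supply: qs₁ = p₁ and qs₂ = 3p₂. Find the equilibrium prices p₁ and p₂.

Market 1: 315 - 3p₁ + 3p₂ = p₁ → 4p₁ - 3p₂ = 315.
Market 2: 7p₂ - p₁ = 106.
Eliminating p₂: 7×(1) + 3×(2) gives 25p₁ = 2523, so p₁ = 100.92.
Back-substitute into (2): p₂ = (106 + 1×100.92) / 7 = 29.56.

p₁ = 100.92, p₂ = 29.56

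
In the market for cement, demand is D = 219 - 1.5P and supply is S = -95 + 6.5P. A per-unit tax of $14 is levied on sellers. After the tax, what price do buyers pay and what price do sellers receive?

Buyers pay $50.625, sellers receive $36.625

Pre-tax equilibrium: P* = 39.25, Q* = 160.125.
Tax on sellers shifts supply to S = -95 + 6.5(P − 14) = -186 + 6.5P.
219 - 1.5P = -186 + 6.5P gives buyer price Pb = 50.625; sellers receive Ps = 50.625 − 14 = 36.625.
New quantity: Q = 219 − 1.5(50.625) = 143.0625.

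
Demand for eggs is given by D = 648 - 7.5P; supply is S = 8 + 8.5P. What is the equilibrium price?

Set D = S: 648 - 7.5P = 8 + 8.5P.
640 = 16P, so P* = 40.
Q* = 648 − 7.5(40) = 348.

P* = 40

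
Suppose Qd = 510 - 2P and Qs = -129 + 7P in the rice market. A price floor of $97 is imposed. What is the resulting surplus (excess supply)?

Equilibrium price would be P* = 71, so the floor at 97 binds.
At P = 97: Qd = 316, Qs = 550.
Surplus = 550 − 316 = 234.

Surplus = 234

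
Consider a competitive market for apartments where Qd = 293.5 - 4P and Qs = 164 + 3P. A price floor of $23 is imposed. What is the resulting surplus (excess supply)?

Equilibrium price would be P* = 18.5, so the floor at 23 binds.
At P = 23: Qd = 201.5, Qs = 233.
Surplus = 233 − 201.5 = 31.5.

Surplus = 31.5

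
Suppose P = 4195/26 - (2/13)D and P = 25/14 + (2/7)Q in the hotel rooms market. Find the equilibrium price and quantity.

Set the two price expressions equal: 4195/26 - (2/13)Q = 25/14 + (2/7)Q.
14520/91 = (40/91)Q, so Q* = 363.
P* = 4195/26 − (2/13)(363) = 105.5.

P* = 105.5, Q* = 363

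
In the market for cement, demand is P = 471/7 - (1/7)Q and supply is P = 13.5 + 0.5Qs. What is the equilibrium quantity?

Q* = 251/3

Set the two price expressions equal: 471/7 - (1/7)Q = 13.5 + 0.5Q.
753/14 = (9/14)Q, so Q* = 251/3.
P* = 471/7 − (1/7)(251/3) = 166/3.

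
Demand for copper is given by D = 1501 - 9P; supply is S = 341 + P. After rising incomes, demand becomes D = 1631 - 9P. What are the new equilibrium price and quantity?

Original equilibrium: P* = 116, Q* = 457.
New equilibrium: 1631 - 9P = 341 + P, so 1290 = 10P and P' = 129; Q' = 1631 − 9(129) = 470.

P' = 129, Q' = 470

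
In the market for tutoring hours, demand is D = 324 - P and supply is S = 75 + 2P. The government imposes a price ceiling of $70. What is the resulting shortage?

Equilibrium price would be P* = 83, so the ceiling at 70 binds.
At P = 70: D = 324 − 1(70) = 254, S = 75 + 2(70) = 215.
Shortage = 254 − 215 = 39.

Shortage = 39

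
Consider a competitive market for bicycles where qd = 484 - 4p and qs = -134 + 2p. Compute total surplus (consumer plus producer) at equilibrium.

Equilibrium: 484 - 4p = -134 + 2p gives p* = 103, q* = 72.
Demand choke price: p = 121; supply starts at p = 67.
CS = ½(121 − 103)(72) = 648; PS = ½(103 − 67)(72) = 1296.

Total surplus = 1944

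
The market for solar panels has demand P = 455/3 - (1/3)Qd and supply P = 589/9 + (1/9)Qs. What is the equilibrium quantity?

Q* = 194

Set the two price expressions equal: 455/3 - (1/3)Q = 589/9 + (1/9)Q.
776/9 = (4/9)Q, so Q* = 194.
P* = 455/3 − (1/3)(194) = 87.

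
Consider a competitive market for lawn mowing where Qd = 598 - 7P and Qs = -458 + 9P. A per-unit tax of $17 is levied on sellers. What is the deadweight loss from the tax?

Pre-tax equilibrium: P* = 66, Q* = 136.
Tax on sellers shifts supply to Qs = -458 + 9(P − 17) = -611 + 9P.
598 - 7P = -611 + 9P gives buyer price Pb = 75.5625; sellers receive Ps = 75.5625 − 17 = 58.5625.
New quantity: Q = 598 − 7(75.5625) = 69.0625.
DWL = ½ × 17 × (136 − 69.0625) = 568.96875.

Deadweight loss = 568.96875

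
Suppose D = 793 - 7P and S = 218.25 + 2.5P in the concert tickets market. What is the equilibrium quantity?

Set D = S: 793 - 7P = 218.25 + 2.5P.
574.75 = 9.5P, so P* = 60.5.
Q* = 793 − 7(60.5) = 369.5.

Q* = 369.5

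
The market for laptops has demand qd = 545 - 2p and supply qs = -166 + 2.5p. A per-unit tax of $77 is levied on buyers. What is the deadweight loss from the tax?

Deadweight loss = 29645/9

Pre-tax equilibrium: p* = 158, q* = 229.
Tax on buyers shifts demand to qd = 545 − 2(p + 77) = 391 - 2p.
391 - 2p = -166 + 2.5p gives seller price ps = 1114/9; buyers pay pb = 1114/9 + 77 = 1807/9.
New quantity: q = 545 − 2(1807/9) = 1291/9.
DWL = ½ × 77 × (229 − 1291/9) = 29645/9.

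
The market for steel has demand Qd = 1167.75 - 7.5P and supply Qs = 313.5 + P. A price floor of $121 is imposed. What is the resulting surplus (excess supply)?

Surplus = 174.25

Equilibrium price would be P* = 100.5, so the floor at 121 binds.
At P = 121: Qd = 260.25, Qs = 434.5.
Surplus = 434.5 − 260.25 = 174.25.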